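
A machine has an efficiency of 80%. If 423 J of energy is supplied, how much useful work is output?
W_out = η × W_in = 0.8 × 423 = 338.4 J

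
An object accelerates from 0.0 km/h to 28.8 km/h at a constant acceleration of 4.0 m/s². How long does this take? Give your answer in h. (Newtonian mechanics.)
t = (v - v₀)/a (with unit conversion) = 0.0005556 h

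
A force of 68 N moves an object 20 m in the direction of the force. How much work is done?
W = Fd = 68×20 = 1360.0 J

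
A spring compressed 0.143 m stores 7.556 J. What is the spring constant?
PE = ½kx² → k = 2PE/x² = 2×7.556/0.143² = 739.0 N/m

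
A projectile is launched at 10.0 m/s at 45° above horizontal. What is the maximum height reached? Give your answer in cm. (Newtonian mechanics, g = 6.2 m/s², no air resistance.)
H = v₀²sin²(θ)/(2g) (with unit conversion) = 403.2 cm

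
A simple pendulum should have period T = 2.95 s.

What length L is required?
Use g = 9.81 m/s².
T = 2π√(L/g) → L = g(T/2π)² = 9.81×(2.95/2π)² = 2.162 m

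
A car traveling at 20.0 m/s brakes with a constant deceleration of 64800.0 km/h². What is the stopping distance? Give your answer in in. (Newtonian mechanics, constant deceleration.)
d = v₀² / (2a) (with unit conversion) = 1575.0 in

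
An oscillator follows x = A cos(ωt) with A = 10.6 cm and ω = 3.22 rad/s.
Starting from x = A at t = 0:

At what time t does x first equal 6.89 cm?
cos(ωt) = x/A = 6.89/10.6 = 0.65
ωt = arccos(0.65) = 0.8632 rad
t = 0.8632/3.22 = 0.2681 s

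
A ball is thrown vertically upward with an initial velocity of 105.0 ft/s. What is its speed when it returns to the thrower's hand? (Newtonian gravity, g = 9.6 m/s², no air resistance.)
By conservation of energy, the ball returns at the same speed = 105.0 ft/s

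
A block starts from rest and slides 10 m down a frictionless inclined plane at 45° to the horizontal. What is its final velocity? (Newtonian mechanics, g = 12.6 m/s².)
a = g sin(θ) = 12.6 × sin(45°) = 8.91 m/s²
v = √(2ad) = √(2 × 8.91 × 10) = 13.35 m/s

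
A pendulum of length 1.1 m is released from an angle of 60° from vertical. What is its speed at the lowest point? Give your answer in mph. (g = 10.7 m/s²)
h = L(1 − cosθ) = 1.1×(1 − cos60°) = 0.55 m
v = √(2gh) = √(2×10.7×0.55) = 3.431 m/s = 7.674 mph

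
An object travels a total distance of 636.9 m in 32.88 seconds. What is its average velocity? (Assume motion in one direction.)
v_avg = Δd / Δt = 636.9 / 32.88 = 19.37 m/s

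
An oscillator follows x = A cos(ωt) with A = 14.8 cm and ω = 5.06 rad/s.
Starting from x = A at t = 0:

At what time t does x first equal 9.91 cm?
cos(ωt) = x/A = 9.91/14.8 = 0.6696
ωt = arccos(0.6696) = 0.8371 rad
t = 0.8371/5.06 = 0.1654 s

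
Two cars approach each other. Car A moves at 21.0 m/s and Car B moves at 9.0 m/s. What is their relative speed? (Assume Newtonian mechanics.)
v_rel = v_A + v_B = 21.0 + 9.0 = 30.0 m/s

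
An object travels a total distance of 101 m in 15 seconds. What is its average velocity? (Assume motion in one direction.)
v_avg = Δd / Δt = 101 / 15 = 6.73 m/s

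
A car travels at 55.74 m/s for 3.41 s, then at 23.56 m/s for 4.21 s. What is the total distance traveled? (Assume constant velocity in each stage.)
d₁ = v₁t₁ = 55.74 × 3.41 = 190.073 m
d₂ = v₂t₂ = 23.56 × 4.21 = 99.1876 m
d_total = 190.073 + 99.1876 = 289.26 m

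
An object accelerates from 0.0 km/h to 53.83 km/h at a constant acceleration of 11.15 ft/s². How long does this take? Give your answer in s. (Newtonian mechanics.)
t = (v - v₀)/a (with unit conversion) = 4.4 s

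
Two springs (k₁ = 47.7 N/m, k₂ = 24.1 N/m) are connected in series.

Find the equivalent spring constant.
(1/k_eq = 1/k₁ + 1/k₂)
1/k_eq = 1/47.7 + 1/24.1 = 0.062458; k_eq = 16.01 N/m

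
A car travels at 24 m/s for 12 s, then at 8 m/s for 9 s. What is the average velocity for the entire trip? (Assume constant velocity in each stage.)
d₁ = v₁t₁ = 24 × 12 = 288 m
d₂ = v₂t₂ = 8 × 9 = 72 m
d_total = 360 m, t_total = 21 s
v_avg = d_total/t_total = 360/21 = 17.14 m/s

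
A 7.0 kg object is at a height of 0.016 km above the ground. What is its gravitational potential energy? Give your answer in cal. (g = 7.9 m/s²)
PE = mgh = 7 kg × 7.9 m/s² × 16 m = 884.8 J = 211.5 cal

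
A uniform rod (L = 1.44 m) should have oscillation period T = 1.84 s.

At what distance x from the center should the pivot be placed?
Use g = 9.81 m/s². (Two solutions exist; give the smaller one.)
T = 2π√((L²/12 + x²)/(gx)). Let c = T²g/(4π²) = 0.8413.
x² − cx + L²/12 = 0 → x = (c − √(c² − L²/3))/2 = 0.3563 m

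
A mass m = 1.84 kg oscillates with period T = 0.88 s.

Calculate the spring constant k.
T = 2π√(m/k) → k = m(2π/T)² = 1.84×(2π/0.88)² = 93.8 N/m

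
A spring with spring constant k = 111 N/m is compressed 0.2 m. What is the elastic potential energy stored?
PE = ½kx² = ½×111×0.2² = 2.22 J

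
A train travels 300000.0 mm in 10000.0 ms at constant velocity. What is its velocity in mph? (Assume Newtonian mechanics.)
v = d/t (with unit conversion) = 67.11 mph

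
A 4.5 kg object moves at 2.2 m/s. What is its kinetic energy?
KE = ½mv² = ½×4.5×2.2² = 10.89 J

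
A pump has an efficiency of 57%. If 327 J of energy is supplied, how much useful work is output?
W_out = η × W_in = 0.57 × 327 = 186.39 J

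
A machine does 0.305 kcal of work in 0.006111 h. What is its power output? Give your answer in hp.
P = W/t = 1276 J / 22 s = 58.01 W = 0.07779 hp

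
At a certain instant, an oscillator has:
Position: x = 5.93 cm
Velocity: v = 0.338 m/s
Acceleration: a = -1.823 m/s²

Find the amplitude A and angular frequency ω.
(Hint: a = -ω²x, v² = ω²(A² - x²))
a = −ω²x → ω = √(|a|/x) = √(1.823/0.0593) = 5.545 rad/s
v² = ω²(A² − x²) → A = √(x² + v²/ω²) = √(0.0593² + 0.338²/5.545²) = 0.08505 m = 8.505 cm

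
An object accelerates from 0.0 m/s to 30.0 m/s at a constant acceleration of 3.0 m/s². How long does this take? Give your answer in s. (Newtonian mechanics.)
t = (v - v₀)/a = 10.0 s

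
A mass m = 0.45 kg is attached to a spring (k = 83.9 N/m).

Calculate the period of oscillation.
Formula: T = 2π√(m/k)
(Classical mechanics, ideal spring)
T = 2π√(m/k) = 2π√(0.45/83.9) = 0.4602 s; f = 1/T = 2.173 Hz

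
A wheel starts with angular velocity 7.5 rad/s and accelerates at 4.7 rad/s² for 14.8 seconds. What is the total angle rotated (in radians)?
θ = ω₀t + ½αt² = 7.5×14.8 + ½×4.7×14.8² = 625.74 rad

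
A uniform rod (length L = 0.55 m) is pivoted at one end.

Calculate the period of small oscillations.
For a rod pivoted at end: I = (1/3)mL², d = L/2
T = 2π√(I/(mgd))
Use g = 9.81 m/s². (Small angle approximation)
I/m = (1/3)L² = 0.1008 m²; d = L/2 = 0.275 m
T = 2π√(I/(mgd)) = 2π√(0.1008/(9.81×0.275)) = 1.215 s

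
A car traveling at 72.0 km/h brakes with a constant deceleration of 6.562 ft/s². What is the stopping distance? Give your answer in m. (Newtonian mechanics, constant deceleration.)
d = v₀² / (2a) (with unit conversion) = 100.0 m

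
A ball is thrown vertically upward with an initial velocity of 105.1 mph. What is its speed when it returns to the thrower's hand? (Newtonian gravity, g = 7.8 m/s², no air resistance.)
By conservation of energy, the ball returns at the same speed = 105.1 mph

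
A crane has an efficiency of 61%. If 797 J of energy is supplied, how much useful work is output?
W_out = η × W_in = 0.61 × 797 = 486.17 J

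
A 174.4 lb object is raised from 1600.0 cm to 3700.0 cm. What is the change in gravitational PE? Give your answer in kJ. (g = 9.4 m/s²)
ΔPE = mg(h₂ − h₁) = 79.11 kg × 9.4 m/s² × (37 − 16) m = 1.562e+04 J = 15.62 kJ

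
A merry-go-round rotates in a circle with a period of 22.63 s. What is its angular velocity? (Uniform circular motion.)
ω = 2π/T = 2π/22.63 = 0.2776 rad/s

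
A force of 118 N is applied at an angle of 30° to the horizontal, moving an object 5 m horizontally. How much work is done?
W = Fd cosθ = 118×5×cos(30°) = 510.95 J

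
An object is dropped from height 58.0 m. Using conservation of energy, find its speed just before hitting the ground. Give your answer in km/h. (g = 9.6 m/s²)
mgh = ½mv² → v = √(2gh) = √(2×9.6×58) = 33.37 m/s = 120.1 km/h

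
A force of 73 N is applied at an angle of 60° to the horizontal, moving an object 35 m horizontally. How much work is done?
W = Fd cosθ = 73×35×cos(60°) = 1277.5 J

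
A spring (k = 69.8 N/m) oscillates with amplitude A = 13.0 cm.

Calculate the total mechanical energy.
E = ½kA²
E = ½kA² = ½×69.8×(0.13)² = 0.5898 J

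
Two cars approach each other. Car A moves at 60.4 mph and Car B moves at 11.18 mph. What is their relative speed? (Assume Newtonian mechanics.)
v_rel = v_A + v_B = 60.4 + 11.18 = 71.58 mph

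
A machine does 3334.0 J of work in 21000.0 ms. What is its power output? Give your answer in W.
P = W/t = 3334 J / 21 s = 158.8 W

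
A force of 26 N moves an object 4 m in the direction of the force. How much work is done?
W = Fd = 26×4 = 104.0 J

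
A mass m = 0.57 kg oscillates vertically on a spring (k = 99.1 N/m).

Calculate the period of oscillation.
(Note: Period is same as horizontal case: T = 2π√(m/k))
T = 2π√(m/k) = 2π√(0.57/99.1) = 0.4765 s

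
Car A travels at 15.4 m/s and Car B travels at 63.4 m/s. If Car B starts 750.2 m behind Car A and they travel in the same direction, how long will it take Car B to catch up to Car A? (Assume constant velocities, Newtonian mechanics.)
Relative speed: v_rel = 63.4 - 15.4 = 48 m/s
Time to catch: t = d₀/v_rel = 750.2/48 = 15.63 s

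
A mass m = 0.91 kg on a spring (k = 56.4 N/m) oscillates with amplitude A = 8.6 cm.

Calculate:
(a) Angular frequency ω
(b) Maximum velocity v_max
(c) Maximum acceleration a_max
ω = √(k/m) = √(56.4/0.91) = 7.873 rad/s
v_max = ωA = 7.873×0.086 = 0.677 m/s
a_max = ω²A = 7.873²×0.086 = 5.33 m/s²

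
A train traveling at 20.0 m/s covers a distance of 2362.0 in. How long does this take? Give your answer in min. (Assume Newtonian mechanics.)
t = d/v (with unit conversion) = 0.05 min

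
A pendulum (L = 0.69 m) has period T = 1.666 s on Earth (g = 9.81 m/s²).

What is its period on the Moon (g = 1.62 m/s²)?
T = 2π√(L/g), so T_moon/T_earth = √(g_earth/g_moon)
T_moon = 2π√(0.69/1.62) = 4.101 s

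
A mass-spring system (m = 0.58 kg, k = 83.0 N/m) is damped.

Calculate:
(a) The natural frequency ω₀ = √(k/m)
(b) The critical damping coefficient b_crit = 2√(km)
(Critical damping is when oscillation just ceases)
ω₀ = √(k/m) = √(83.0/0.58) = 11.96 rad/s
b_crit = 2√(km) = 2√(83.0×0.58) = 13.88 kg/s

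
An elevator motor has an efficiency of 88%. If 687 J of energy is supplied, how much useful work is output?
W_out = η × W_in = 0.88 × 687 = 604.56 J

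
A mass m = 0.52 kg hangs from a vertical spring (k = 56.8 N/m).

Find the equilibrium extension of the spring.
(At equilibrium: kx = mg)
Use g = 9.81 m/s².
x_eq = mg/k = 0.52×9.81/56.8 = 0.08981 m = 8.981 cm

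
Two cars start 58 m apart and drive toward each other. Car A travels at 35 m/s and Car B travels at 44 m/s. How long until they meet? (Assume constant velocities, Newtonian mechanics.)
Combined speed: v_combined = 35 + 44 = 79 m/s
Time to meet: t = d/79 = 58/79 = 0.73 s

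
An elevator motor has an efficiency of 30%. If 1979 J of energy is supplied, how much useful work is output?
W_out = η × W_in = 0.3 × 1979 = 593.7 J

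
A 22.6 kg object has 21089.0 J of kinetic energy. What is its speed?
KE = ½mv² → v = √(2KE/m) = √(2×21089.0/22.6) = 43.2 m/s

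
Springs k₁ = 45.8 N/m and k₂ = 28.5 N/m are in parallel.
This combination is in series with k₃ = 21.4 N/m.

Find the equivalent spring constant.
k₁₂ = k₁ + k₂ = 74.3 N/m (parallel)
1/k_eq = 1/k₁₂ + 1/k₃ → k_eq = 16.61 N/m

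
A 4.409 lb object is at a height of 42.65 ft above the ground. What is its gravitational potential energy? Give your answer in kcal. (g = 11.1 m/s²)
PE = mgh = 2 kg × 11.1 m/s² × 13 m = 288.6 J = 0.06897 kcal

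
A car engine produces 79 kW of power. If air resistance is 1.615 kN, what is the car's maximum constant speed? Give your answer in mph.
P = Fv → v = P/F = 79000 W / 1615 N = 48.92 m/s = 109.4 mph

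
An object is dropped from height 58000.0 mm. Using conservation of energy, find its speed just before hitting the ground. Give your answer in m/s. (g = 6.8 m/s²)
mgh = ½mv² → v = √(2gh) = √(2×6.8×58) = 28.09 m/s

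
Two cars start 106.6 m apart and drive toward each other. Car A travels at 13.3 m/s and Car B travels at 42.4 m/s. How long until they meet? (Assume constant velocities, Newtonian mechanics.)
Combined speed: v_combined = 13.3 + 42.4 = 55.7 m/s
Time to meet: t = d/55.7 = 106.6/55.7 = 1.91 s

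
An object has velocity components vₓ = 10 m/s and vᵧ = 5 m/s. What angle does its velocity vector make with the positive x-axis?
θ = arctan(vᵧ/vₓ) = arctan(5/10) = 26.57°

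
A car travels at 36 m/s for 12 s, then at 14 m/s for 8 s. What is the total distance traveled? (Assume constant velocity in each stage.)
d₁ = v₁t₁ = 36 × 12 = 432 m
d₂ = v₂t₂ = 14 × 8 = 112 m
d_total = 432 + 112 = 544 m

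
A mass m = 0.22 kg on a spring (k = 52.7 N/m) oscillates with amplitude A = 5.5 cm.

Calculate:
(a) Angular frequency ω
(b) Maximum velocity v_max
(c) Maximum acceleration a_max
ω = √(k/m) = √(52.7/0.22) = 15.48 rad/s
v_max = ωA = 15.48×0.055 = 0.8512 m/s
a_max = ω²A = 15.48²×0.055 = 13.18 m/s²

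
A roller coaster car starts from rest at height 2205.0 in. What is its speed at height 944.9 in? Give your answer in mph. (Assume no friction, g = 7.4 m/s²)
mgh₁ = ½mv₂² + mgh₂ → v₂ = √(2g(h₁−h₂)) = √(2×7.4×(56.01−24)) = 21.76 m/s = 48.69 mph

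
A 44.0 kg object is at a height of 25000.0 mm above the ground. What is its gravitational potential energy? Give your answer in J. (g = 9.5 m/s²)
PE = mgh = 44 kg × 9.5 m/s² × 25 m = 1.045e+04 J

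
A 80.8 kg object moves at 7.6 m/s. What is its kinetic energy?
KE = ½mv² = ½×80.8×7.6² = 2333.504 J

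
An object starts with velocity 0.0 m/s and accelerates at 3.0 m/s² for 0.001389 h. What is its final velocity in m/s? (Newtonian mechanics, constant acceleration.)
v = v₀ + at (with unit conversion) = 15.0 m/s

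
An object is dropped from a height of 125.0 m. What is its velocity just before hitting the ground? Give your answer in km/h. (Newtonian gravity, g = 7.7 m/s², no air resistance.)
v = √(2gh) (with unit conversion) = 157.9 km/h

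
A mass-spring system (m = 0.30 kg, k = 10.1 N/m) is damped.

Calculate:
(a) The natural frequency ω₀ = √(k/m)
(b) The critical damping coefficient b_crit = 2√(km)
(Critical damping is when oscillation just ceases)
ω₀ = √(k/m) = √(10.1/0.3) = 5.802 rad/s
b_crit = 2√(km) = 2√(10.1×0.3) = 3.481 kg/s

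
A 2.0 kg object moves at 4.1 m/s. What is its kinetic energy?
KE = ½mv² = ½×2.0×4.1² = 16.81 J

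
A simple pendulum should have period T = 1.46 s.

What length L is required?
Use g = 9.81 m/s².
T = 2π√(L/g) → L = g(T/2π)² = 9.81×(1.46/2π)² = 0.5297 m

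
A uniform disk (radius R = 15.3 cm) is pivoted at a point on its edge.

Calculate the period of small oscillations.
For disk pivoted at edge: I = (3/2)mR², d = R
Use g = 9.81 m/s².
I/m = (3/2)R² = 0.03511 m²; d = R = 0.153 m
T = 2π√((3/2)R²/(gR)) = 2π√(3R/(2g)) = 0.961 s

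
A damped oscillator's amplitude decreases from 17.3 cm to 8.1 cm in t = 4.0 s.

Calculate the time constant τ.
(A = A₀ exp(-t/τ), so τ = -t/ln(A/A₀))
A/A₀ = 8.1/17.3 = 0.4682; ln(A/A₀) = -0.7588
τ = −t/ln(A/A₀) = −4.0/-0.7588 = 5.271 s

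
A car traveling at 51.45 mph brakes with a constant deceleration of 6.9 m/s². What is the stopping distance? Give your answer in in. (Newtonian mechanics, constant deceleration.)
d = v₀² / (2a) (with unit conversion) = 1509.0 in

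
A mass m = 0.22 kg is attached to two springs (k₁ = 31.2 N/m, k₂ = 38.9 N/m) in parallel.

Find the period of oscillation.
k_eq = k₁+k₂ = 70.1 N/m
T = 2π√(m/k_eq) = 2π√(0.22/70.1) = 0.352 s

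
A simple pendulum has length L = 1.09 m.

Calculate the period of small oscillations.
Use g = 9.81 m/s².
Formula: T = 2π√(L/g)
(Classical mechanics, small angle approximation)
T = 2π√(L/g) = 2π√(1.09/9.81) = 2.094 s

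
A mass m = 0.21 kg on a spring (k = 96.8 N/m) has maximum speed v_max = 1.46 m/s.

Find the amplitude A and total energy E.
½mv²_max = ½kA² → A = v_max√(m/k) = 1.46×√(0.21/96.8) = 0.068 m = 6.8 cm
E = ½mv²_max = ½×0.21×1.46² = 0.2238 J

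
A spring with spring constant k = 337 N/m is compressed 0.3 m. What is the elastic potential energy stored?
PE = ½kx² = ½×337×0.3² = 15.16 J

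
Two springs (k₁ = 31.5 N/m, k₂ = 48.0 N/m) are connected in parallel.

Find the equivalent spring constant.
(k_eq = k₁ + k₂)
k_eq = k₁ + k₂ = 31.5 + 48.0 = 79.5 N/m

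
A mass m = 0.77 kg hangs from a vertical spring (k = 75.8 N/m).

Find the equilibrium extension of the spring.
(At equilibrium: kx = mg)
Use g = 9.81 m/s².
x_eq = mg/k = 0.77×9.81/75.8 = 0.09965 m = 9.965 cm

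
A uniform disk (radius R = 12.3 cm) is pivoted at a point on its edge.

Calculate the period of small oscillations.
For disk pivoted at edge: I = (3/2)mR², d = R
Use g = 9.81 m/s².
I/m = (3/2)R² = 0.02269 m²; d = R = 0.123 m
T = 2π√((3/2)R²/(gR)) = 2π√(3R/(2g)) = 0.8617 s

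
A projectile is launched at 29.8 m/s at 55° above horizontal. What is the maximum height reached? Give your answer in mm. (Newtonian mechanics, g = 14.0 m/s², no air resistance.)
H = v₀²sin²(θ)/(2g) (with unit conversion) = 21280.0 mm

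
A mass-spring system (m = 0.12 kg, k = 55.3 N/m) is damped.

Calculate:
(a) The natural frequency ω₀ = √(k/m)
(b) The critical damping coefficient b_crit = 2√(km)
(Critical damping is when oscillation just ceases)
ω₀ = √(k/m) = √(55.3/0.12) = 21.47 rad/s
b_crit = 2√(km) = 2√(55.3×0.12) = 5.152 kg/s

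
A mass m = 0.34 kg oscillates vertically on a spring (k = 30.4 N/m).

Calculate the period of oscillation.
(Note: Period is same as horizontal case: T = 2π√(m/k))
T = 2π√(m/k) = 2π√(0.34/30.4) = 0.6645 s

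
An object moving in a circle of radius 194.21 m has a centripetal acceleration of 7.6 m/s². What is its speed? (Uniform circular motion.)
v = √(a_c × r) = √(7.6 × 194.21) = 38.42 m/s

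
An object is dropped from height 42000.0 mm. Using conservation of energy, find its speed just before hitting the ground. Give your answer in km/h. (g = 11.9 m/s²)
mgh = ½mv² → v = √(2gh) = √(2×11.9×42) = 31.62 m/s = 113.8 km/h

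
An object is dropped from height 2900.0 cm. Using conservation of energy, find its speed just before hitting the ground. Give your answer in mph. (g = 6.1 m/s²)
mgh = ½mv² → v = √(2gh) = √(2×6.1×29) = 18.81 m/s = 42.08 mph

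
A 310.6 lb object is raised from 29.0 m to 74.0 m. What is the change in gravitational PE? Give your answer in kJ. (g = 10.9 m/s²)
ΔPE = mg(h₂ − h₁) = 140.9 kg × 10.9 m/s² × (74 − 29) m = 6.91e+04 J = 69.1 kJ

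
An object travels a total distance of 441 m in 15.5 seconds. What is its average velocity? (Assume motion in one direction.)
v_avg = Δd / Δt = 441 / 15.5 = 28.45 m/s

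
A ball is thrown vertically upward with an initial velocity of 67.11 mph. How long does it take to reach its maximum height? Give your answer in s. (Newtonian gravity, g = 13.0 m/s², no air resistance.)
t_up = v₀/g (with unit conversion) = 2.308 s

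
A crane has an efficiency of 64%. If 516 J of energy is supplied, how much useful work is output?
W_out = η × W_in = 0.64 × 516 = 330.24 J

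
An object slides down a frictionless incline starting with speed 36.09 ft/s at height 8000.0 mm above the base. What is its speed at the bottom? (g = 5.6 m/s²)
½mv₀² + mgh = ½mv² → v = √(v₀² + 2gh) = √(11² + 2×5.6×8) = 14.51 m/s = 47.61 ft/s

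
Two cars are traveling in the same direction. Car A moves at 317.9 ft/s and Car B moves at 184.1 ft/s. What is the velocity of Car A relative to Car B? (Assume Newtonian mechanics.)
v_rel = v_A - v_B = 317.9 - 184.1 = 133.8 ft/s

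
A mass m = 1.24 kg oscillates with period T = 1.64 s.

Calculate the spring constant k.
T = 2π√(m/k) → k = m(2π/T)² = 1.24×(2π/1.64)² = 18.2 N/m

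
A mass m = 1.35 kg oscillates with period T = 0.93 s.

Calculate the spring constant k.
T = 2π√(m/k) → k = m(2π/T)² = 1.35×(2π/0.93)² = 61.62 N/m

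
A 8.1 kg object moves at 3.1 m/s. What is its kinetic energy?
KE = ½mv² = ½×8.1×3.1² = 38.9205 J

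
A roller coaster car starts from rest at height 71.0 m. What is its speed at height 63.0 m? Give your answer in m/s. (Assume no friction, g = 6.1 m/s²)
mgh₁ = ½mv₂² + mgh₂ → v₂ = √(2g(h₁−h₂)) = √(2×6.1×(71−63)) = 9.879 m/s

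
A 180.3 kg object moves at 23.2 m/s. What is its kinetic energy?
KE = ½mv² = ½×180.3×23.2² = 48522.34 J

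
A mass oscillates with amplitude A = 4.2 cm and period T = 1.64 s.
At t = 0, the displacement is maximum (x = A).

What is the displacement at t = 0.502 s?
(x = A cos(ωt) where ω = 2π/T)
ω = 2π/T = 2π/1.64 = 3.831 rad/s
x = A cos(ωt) = 4.2×cos(3.831×0.502) = -1.45 cm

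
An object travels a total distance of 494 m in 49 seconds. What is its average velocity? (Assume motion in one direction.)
v_avg = Δd / Δt = 494 / 49 = 10.08 m/s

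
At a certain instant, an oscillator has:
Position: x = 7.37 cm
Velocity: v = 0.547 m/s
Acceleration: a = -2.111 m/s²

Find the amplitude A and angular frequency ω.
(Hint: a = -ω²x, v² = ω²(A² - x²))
a = −ω²x → ω = √(|a|/x) = √(2.111/0.0737) = 5.352 rad/s
v² = ω²(A² − x²) → A = √(x² + v²/ω²) = √(0.0737² + 0.547²/5.352²) = 0.126 m = 12.6 cm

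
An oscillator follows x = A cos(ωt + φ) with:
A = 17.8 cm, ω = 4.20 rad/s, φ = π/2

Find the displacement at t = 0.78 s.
x = A cos(ωt + φ) = 17.8×cos(4.2×0.78 + π/2) = 2.385 cm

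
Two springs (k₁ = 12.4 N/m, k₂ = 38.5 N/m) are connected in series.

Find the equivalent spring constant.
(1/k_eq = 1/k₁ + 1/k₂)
1/k_eq = 1/12.4 + 1/38.5 = 0.10662; k_eq = 9.379 N/m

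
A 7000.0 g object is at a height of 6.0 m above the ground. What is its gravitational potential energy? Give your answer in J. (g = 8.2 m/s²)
PE = mgh = 7 kg × 8.2 m/s² × 6 m = 344.4 J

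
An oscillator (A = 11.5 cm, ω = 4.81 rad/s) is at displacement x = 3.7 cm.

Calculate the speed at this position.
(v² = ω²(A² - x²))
v = ω√(A² − x²) = 4.81×√(0.115² − 0.037²) = 0.5237 m/s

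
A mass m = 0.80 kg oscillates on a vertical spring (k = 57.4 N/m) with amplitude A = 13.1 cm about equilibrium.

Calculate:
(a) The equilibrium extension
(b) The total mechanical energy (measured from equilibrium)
x_eq = mg/k = 0.8×9.81/57.4 = 0.1367 m = 13.67 cm
E = ½kA² = ½×57.4×(0.131)² = 0.4925 J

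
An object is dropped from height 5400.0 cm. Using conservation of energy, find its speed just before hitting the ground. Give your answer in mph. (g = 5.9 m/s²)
mgh = ½mv² → v = √(2gh) = √(2×5.9×54) = 25.24 m/s = 56.47 mph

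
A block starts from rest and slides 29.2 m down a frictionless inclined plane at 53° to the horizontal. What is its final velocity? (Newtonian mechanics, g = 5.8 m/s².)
a = g sin(θ) = 5.8 × sin(53°) = 4.63 m/s²
v = √(2ad) = √(2 × 4.63 × 29.2) = 16.45 m/s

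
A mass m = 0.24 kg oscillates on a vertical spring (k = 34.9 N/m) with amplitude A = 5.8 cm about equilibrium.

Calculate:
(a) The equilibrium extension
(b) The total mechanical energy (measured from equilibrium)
x_eq = mg/k = 0.24×9.81/34.9 = 0.06746 m = 6.746 cm
E = ½kA² = ½×34.9×(0.058)² = 0.0587 J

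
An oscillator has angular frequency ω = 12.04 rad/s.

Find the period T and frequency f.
T = 2π/ω = 2π/12.04 = 0.5219 s; f = ω/2π = 1.916 Hz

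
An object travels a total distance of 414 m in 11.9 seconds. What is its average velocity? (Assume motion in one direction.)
v_avg = Δd / Δt = 414 / 11.9 = 34.79 m/s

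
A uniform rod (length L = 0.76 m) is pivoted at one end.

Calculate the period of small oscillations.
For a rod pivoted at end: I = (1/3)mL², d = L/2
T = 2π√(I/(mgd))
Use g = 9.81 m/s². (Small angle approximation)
I/m = (1/3)L² = 0.1925 m²; d = L/2 = 0.38 m
T = 2π√(I/(mgd)) = 2π√(0.1925/(9.81×0.38)) = 1.428 s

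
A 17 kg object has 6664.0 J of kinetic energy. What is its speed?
KE = ½mv² → v = √(2KE/m) = √(2×6664.0/17) = 28.0 m/s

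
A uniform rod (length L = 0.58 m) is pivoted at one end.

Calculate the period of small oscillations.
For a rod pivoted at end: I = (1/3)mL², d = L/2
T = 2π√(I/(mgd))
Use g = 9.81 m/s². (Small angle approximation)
I/m = (1/3)L² = 0.1121 m²; d = L/2 = 0.29 m
T = 2π√(I/(mgd)) = 2π√(0.1121/(9.81×0.29)) = 1.247 s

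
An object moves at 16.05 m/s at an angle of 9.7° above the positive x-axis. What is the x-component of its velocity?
vₓ = v cos(θ) = 16.05 × cos(9.7°) = 15.82 m/s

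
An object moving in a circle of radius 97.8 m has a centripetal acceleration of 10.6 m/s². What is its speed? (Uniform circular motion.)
v = √(a_c × r) = √(10.6 × 97.8) = 32.2 m/s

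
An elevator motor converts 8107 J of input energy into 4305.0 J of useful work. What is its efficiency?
η = W_out/W_in = 4305.0/8107 = 0.531 = 53.1%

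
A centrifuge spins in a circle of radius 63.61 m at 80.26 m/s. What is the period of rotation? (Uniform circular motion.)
T = 2πr/v = 2π×63.61/80.26 = 4.98 s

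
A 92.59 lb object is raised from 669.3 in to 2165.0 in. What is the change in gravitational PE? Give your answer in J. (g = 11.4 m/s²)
ΔPE = mg(h₂ − h₁) = 42 kg × 11.4 m/s² × (54.99 − 17) m = 1.819e+04 J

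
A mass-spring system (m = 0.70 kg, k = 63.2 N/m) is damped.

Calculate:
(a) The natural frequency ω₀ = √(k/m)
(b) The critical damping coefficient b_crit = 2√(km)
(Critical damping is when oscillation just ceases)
ω₀ = √(k/m) = √(63.2/0.7) = 9.502 rad/s
b_crit = 2√(km) = 2√(63.2×0.7) = 13.3 kg/s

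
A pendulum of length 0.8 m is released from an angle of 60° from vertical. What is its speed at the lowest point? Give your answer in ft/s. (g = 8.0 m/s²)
h = L(1 − cosθ) = 0.8×(1 − cos60°) = 0.4 m
v = √(2gh) = √(2×8.0×0.4) = 2.53 m/s = 8.3 ft/s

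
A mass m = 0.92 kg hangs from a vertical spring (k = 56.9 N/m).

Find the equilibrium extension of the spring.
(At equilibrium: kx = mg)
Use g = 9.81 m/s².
x_eq = mg/k = 0.92×9.81/56.9 = 0.1586 m = 15.86 cm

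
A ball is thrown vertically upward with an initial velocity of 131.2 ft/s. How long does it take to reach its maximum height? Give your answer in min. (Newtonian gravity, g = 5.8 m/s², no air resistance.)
t_up = v₀/g (with unit conversion) = 0.1149 min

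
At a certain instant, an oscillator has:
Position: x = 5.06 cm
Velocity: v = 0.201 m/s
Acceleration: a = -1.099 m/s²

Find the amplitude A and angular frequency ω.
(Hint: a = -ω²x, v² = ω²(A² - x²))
a = −ω²x → ω = √(|a|/x) = √(1.099/0.0506) = 4.66 rad/s
v² = ω²(A² − x²) → A = √(x² + v²/ω²) = √(0.0506² + 0.201²/4.66²) = 0.06649 m = 6.649 cm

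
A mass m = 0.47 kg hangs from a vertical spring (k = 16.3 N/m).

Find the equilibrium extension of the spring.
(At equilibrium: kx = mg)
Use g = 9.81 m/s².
x_eq = mg/k = 0.47×9.81/16.3 = 0.2829 m = 28.29 cm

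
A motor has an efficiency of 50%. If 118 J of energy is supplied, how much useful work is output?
W_out = η × W_in = 0.5 × 118 = 59.0 J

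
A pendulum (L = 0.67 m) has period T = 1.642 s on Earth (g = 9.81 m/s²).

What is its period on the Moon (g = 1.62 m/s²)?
T = 2π√(L/g), so T_moon/T_earth = √(g_earth/g_moon)
T_moon = 2π√(0.67/1.62) = 4.041 s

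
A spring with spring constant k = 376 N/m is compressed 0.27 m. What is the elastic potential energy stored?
PE = ½kx² = ½×376×0.27² = 13.71 J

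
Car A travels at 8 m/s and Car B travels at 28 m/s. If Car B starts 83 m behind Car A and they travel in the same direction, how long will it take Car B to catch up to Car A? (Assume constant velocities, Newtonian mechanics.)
Relative speed: v_rel = 28 - 8 = 20 m/s
Time to catch: t = d₀/v_rel = 83/20 = 4.15 s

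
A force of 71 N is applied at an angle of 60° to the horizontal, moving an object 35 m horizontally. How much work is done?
W = Fd cosθ = 71×35×cos(60°) = 1242.5 J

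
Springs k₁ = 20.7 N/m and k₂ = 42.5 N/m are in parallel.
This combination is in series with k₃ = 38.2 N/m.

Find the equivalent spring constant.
k₁₂ = k₁ + k₂ = 63.2 N/m (parallel)
1/k_eq = 1/k₁₂ + 1/k₃ → k_eq = 23.81 N/m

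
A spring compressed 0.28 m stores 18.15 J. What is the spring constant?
PE = ½kx² → k = 2PE/x² = 2×18.15/0.28² = 463.0 N/m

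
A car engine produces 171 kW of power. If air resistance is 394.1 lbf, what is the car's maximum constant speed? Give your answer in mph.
P = Fv → v = P/F = 171000 W / 1753 N = 97.54 m/s = 218.2 mph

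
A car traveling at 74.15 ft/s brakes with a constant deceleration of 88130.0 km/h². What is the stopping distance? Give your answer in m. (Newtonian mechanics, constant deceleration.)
d = v₀² / (2a) (with unit conversion) = 37.56 m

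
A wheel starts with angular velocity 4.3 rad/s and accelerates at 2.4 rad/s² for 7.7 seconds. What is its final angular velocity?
ω = ω₀ + αt = 4.3 + 2.4 × 7.7 = 22.78 rad/s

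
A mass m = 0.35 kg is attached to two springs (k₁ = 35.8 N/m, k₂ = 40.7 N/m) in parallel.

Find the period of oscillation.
k_eq = k₁+k₂ = 76.5 N/m
T = 2π√(m/k_eq) = 2π√(0.35/76.5) = 0.425 s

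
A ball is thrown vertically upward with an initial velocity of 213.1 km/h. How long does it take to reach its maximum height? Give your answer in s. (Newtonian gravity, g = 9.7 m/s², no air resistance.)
t_up = v₀/g (with unit conversion) = 6.103 s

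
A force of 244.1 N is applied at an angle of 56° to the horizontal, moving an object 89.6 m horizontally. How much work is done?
W = Fd cosθ = 244.1×89.6×cos(56°) = 12230.0 J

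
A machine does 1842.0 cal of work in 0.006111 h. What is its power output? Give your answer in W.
P = W/t = 7707 J / 22 s = 350.3 W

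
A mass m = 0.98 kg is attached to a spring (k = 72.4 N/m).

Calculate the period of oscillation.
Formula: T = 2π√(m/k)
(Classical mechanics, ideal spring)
T = 2π√(m/k) = 2π√(0.98/72.4) = 0.731 s; f = 1/T = 1.368 Hz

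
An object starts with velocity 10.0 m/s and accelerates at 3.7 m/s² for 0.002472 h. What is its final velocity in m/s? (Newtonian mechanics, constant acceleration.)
v = v₀ + at (with unit conversion) = 42.93 m/s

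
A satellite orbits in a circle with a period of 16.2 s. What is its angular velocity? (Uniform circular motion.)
ω = 2π/T = 2π/16.2 = 0.3879 rad/s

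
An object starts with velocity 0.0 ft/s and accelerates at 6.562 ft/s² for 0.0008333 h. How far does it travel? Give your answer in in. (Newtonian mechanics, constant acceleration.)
d = v₀t + ½at² (with unit conversion) = 354.3 in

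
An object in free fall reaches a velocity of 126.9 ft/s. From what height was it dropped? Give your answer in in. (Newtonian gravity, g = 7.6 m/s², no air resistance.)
h = v²/(2g) (with unit conversion) = 3875.0 in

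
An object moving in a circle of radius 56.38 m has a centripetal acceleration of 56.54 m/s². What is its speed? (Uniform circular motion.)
v = √(a_c × r) = √(56.54 × 56.38) = 56.46 m/s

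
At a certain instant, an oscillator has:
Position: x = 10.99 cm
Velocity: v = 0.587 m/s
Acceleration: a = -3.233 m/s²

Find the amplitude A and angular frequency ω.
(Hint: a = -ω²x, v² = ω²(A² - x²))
a = −ω²x → ω = √(|a|/x) = √(3.233/0.1099) = 5.424 rad/s
v² = ω²(A² − x²) → A = √(x² + v²/ω²) = √(0.1099² + 0.587²/5.424²) = 0.1542 m = 15.42 cm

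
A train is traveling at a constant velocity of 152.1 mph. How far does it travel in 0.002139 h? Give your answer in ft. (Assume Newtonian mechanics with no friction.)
d = vt (with unit conversion) = 1718.0 ft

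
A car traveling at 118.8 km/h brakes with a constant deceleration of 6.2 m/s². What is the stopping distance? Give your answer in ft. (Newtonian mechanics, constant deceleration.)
d = v₀² / (2a) (with unit conversion) = 288.1 ft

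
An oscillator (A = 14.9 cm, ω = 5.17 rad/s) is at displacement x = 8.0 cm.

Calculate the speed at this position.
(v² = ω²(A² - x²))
v = ω√(A² − x²) = 5.17×√(0.149² − 0.08²) = 0.6499 m/s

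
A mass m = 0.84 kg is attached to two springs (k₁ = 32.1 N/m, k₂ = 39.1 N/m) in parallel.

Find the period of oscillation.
k_eq = k₁+k₂ = 71.2 N/m
T = 2π√(m/k_eq) = 2π√(0.84/71.2) = 0.6825 s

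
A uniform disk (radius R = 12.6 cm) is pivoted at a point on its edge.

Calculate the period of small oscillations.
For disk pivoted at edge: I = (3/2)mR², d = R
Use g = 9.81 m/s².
I/m = (3/2)R² = 0.02381 m²; d = R = 0.126 m
T = 2π√((3/2)R²/(gR)) = 2π√(3R/(2g)) = 0.8721 s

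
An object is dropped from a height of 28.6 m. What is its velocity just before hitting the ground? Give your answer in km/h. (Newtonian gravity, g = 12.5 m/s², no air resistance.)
v = √(2gh) (with unit conversion) = 96.26 km/h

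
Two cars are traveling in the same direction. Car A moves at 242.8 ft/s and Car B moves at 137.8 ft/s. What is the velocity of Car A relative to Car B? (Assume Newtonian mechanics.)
v_rel = v_A - v_B = 242.8 - 137.8 = 105.0 ft/s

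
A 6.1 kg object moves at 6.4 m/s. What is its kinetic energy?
KE = ½mv² = ½×6.1×6.4² = 124.928 J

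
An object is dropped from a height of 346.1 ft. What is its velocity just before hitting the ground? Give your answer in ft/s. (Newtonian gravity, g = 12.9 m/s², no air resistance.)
v = √(2gh) (with unit conversion) = 171.2 ft/s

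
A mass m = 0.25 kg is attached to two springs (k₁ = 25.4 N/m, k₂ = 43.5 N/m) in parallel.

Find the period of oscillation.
k_eq = k₁+k₂ = 68.9 N/m
T = 2π√(m/k_eq) = 2π√(0.25/68.9) = 0.3785 s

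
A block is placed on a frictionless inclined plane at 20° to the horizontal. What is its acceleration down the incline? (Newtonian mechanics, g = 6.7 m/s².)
a = g sin(θ) = 6.7 × sin(20°) = 6.7 × 0.342 = 2.29 m/s²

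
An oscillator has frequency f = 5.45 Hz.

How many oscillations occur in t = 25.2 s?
n = f×t = 5.45×25.2 = 137.3 oscillations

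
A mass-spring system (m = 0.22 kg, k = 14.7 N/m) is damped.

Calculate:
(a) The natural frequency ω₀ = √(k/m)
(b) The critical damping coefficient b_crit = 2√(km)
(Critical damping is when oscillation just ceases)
ω₀ = √(k/m) = √(14.7/0.22) = 8.174 rad/s
b_crit = 2√(km) = 2√(14.7×0.22) = 3.597 kg/s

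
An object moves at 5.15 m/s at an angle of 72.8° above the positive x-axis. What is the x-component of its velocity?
vₓ = v cos(θ) = 5.15 × cos(72.8°) = 1.52 m/s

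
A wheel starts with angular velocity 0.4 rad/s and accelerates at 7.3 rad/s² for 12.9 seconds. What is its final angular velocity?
ω = ω₀ + αt = 0.4 + 7.3 × 12.9 = 94.57 rad/s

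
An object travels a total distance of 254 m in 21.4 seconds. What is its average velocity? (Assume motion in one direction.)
v_avg = Δd / Δt = 254 / 21.4 = 11.87 m/s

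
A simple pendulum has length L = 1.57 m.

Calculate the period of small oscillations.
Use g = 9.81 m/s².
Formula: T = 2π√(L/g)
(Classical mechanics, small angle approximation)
T = 2π√(L/g) = 2π√(1.57/9.81) = 2.514 s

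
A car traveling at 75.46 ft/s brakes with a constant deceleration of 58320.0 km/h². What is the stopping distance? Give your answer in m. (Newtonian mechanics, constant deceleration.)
d = v₀² / (2a) (with unit conversion) = 58.78 m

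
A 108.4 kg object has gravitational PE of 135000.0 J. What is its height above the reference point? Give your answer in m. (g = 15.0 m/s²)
PE = mgh → h = PE/(mg) = 1.35e+05 J / (108.4 kg × 15.0 m/s²) = 83.03 m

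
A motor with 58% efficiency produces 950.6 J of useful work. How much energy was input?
W_in = W_out/η = 950.6/0.58 = 1639.0 J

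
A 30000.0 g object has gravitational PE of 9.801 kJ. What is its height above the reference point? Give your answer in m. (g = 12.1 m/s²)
PE = mgh → h = PE/(mg) = 9801 J / (30 kg × 12.1 m/s²) = 27 m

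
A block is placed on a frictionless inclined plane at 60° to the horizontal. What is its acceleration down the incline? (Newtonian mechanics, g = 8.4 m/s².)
a = g sin(θ) = 8.4 × sin(60°) = 8.4 × 0.866 = 7.27 m/s²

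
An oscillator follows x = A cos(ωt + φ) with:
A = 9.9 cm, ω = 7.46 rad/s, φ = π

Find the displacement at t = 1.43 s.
x = A cos(ωt + φ) = 9.9×cos(7.46×1.43 + π) = 3.187 cm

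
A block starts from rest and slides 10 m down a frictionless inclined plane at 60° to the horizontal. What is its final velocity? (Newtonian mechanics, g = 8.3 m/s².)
a = g sin(θ) = 8.3 × sin(60°) = 7.19 m/s²
v = √(2ad) = √(2 × 7.19 × 10) = 11.99 m/s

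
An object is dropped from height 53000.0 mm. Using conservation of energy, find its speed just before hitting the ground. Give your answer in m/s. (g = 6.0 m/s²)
mgh = ½mv² → v = √(2gh) = √(2×6.0×53) = 25.22 m/s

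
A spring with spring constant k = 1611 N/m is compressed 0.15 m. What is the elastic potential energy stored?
PE = ½kx² = ½×1611×0.15² = 18.12 J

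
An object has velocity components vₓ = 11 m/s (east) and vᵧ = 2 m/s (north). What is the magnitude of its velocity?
|v| = √(vₓ² + vᵧ²) = √(11² + 2²) = √(125) = 11.18 m/s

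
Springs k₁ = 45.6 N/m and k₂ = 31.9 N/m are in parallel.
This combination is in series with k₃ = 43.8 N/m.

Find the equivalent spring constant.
k₁₂ = k₁ + k₂ = 77.5 N/m (parallel)
1/k_eq = 1/k₁₂ + 1/k₃ → k_eq = 27.98 N/m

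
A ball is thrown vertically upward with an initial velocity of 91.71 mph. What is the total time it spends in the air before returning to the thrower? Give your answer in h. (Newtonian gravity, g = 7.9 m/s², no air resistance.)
t_total = 2v₀/g (with unit conversion) = 0.002883 h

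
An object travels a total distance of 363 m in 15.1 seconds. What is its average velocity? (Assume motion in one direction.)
v_avg = Δd / Δt = 363 / 15.1 = 24.04 m/s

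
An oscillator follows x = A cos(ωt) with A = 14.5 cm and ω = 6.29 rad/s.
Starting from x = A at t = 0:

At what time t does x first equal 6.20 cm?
cos(ωt) = x/A = 6.2/14.5 = 0.4276
ωt = arccos(0.4276) = 1.129 rad
t = 1.129/6.29 = 0.1795 s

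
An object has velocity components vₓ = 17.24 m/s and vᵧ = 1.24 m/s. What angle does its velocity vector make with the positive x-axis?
θ = arctan(vᵧ/vₓ) = arctan(1.24/17.24) = 4.11°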